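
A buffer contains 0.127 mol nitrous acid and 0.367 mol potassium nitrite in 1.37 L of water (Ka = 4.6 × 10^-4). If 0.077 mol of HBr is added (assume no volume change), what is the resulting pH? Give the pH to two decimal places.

Added H+ converts NO2- to HNO2: HNO2 → 0.204 mol, NO2- → 0.29 mol.
pKa = −log(4.6 × 10^-4) = 3.337
pH = pKa + log(n_NO2-/n_HNO2) = 3.337 + log(0.29/0.204) = 3.337 + (+0.153)

pH = 3.49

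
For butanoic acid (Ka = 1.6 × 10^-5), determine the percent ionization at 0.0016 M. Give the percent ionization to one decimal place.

9.5%

CH3(CH2)2COOH ⇌ CH3(CH2)2COO- + H+; let x = [H+] at equilibrium.
Ka = x²/(C₀ − x); solving the quadratic gives x = 1.52 × 10^-4 M.
Fraction ionized = 1.52 × 10^-4 / 0.0016 = 0.0950 → 9.5%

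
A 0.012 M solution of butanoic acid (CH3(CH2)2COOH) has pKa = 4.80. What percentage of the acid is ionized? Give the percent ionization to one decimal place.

CH3(CH2)2COOH ⇌ CH3(CH2)2COO- + H+; let x = [H+] at equilibrium.
Ka = 10^(−4.80) = 1.58 × 10^-5
x ≈ √(Ka·C₀) = √(1.58 × 10^-5 × 0.012) = 4.35 × 10^-4 M
% ionization = x/C₀ × 100% = 4.35 × 10^-4/0.012 × 100% = 3.6%

3.6%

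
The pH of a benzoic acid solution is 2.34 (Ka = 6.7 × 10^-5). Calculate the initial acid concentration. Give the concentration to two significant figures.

[H+] = 10^(-2.34) = 4.57 × 10^-3 M = x
Ka = x²/(C₀ − x) ⇒ C₀ = x + x²/Ka
C₀ = 4.57 × 10^-3 + (4.57 × 10^-3)²/(6.7 × 10^-5) = 3.16 × 10^-1 M

C₀ = 3.2 × 10^-1 M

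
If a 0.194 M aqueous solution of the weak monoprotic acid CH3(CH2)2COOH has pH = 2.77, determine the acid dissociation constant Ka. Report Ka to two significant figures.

[H+] = 10^(-2.77) = 1.70 × 10^-3 M
At equilibrium [HA] = 0.194 − 1.70 × 10^-3 = 1.92 × 10^-1 M
Ka = [H+][A-]/[HA] = (1.70 × 10^-3)² / 1.92 × 10^-1 = 1.5 × 10^-5

Ka = 1.5 × 10^-5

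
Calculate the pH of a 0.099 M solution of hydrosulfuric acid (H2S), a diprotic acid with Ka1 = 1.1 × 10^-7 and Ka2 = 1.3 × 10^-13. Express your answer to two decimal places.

Ka1 ≫ Ka2, so treat the first dissociation as the only significant source of H+.
Ka1 = x²/(0.099 − x) = 1.1 × 10^-7
x ≈ √(1.1 × 10^-7 × 0.099) = 1.04 × 10^-4 M
pH = −log(1.04 × 10^-4) = 3.98

pH = 3.98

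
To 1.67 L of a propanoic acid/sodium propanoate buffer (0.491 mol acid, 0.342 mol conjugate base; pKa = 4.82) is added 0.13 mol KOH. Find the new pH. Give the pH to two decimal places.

pH = 4.94

OH- converts CH3CH2COOH to CH3CH2COO-: CH3CH2COOH → 0.361 mol, CH3CH2COO- → 0.472 mol.
pH = pKa + log(n_CH3CH2COO-/n_CH3CH2COOH) = 4.82 + log(0.472/0.361) = 4.82 + (+0.116)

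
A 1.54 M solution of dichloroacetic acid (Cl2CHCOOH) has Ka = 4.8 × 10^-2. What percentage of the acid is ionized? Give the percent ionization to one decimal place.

Cl2CHCOOH ⇌ Cl2CHCOO- + H+; let x = [H+] at equilibrium.
Ka = x²/(C₀ − x); solving the quadratic gives x = 2.49 × 10^-1 M.
% ionization = x/C₀ × 100% = 2.49 × 10^-1/1.54 × 100% = 16.2%

16.2%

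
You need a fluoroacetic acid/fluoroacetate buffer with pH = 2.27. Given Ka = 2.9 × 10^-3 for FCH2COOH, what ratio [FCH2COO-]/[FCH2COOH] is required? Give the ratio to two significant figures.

ratio = 0.54

pKa = -log(2.9 × 10^-3) = 2.538
pH = pKa + log(r) ⇒ log(r) = 2.27 − 2.538 = -0.268
r = [FCH2COO-]/[FCH2COOH] = 10^(-0.268) = 0.54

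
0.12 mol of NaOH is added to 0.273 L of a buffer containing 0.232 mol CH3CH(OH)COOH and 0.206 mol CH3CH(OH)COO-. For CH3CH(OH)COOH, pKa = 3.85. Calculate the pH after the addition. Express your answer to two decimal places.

After neutralization: n(CH3CH(OH)COOH) = 0.112 mol, n(CH3CH(OH)COO-) = 0.326 mol.
Henderson–Hasselbalch with mole ratio 0.326/0.112: pH = 3.85 + (+0.464)

pH = 4.31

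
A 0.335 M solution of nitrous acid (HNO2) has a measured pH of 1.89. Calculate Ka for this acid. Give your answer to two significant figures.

[H+] = 10^(-1.89) = 1.29 × 10^-2 M
At equilibrium [HA] = 0.335 − 1.29 × 10^-2 = 3.22 × 10^-1 M
Ka = [H+][A-]/[HA] = (1.29 × 10^-2)² / 3.22 × 10^-1 = 5.2 × 10^-4

Ka = 5.2 × 10^-4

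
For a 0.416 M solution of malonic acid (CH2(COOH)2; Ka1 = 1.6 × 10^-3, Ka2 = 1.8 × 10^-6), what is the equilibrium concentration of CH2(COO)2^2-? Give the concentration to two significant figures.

First ionization gives [H+] ≈ [CH2(COOH)COO-] = 2.50 × 10^-2 M.
Second step: Ka2 = [H+][CH2(COO)2^2-]/[CH2(COOH)COO-] ≈ [CH2(COO)2^2-] (since [H+] ≈ [CH2(COOH)COO-]).
So [CH2(COO)2^2-] ≈ Ka2.

1.8 × 10^-6 M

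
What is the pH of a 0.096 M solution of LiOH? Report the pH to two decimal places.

pH = 12.98

LiOH is a strong base; [OH-] = 0.096 M.
pOH = -log(0.096) = 1.02
pH = 14.00 - 1.02 = 12.98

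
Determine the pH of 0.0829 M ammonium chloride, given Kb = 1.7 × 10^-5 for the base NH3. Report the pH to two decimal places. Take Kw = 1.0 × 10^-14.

pH = 5.16

NH4+ is the conjugate acid of the weak base NH3.
Ka = Kw/Kb = 1.0×10^-14 / 1.7 × 10^-5 = 5.88 × 10^-10
Ka = x²/(0.0829 − x) = 5.88 × 10^-10
Neglecting x in the denominator: x = √(5.88 × 10^-10 × 0.0829) = 6.98 × 10^-6 M
pH = −log[H+] = −log(6.98 × 10^-6) = 5.16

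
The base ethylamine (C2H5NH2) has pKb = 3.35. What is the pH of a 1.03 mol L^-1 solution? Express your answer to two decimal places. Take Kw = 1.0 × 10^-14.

pH = 12.33

C2H5NH2 + H2O ⇌ C2H5NH3+ + OH-
Kb = 10^(−3.35) = 4.47 × 10^-4
From the ICE table, Kb = [OH-]²/(1.03 − [OH-]) = 4.47 × 10^-4.
Since Kb ≪ C₀, [OH-] ≈ √(Kb·C₀) = 2.15 × 10^-2 M.
Check: 2.1% ionized — well under 5%, approximation valid.
pOH = 1.67, so pH = 14.00 − pOH = 12.33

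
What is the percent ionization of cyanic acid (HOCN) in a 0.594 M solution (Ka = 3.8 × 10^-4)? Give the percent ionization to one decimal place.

HOCN ⇌ OCN- + H+; let x = [H+] at equilibrium.
x ≈ √(Ka·C₀) = √(3.8 × 10^-4 × 0.594) = 1.50 × 10^-2 M
Fraction ionized = 1.50 × 10^-2 / 0.594 = 0.0253 → 2.5%

2.5%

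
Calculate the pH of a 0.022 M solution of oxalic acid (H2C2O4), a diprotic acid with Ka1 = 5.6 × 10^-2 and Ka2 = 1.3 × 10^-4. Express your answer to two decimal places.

Ka1 ≫ Ka2, so treat the first dissociation as the only significant source of H+.
Ka1 = x²/(0.022 − x) = 5.6 × 10^-2
Solving the quadratic: x = (−Ka1 + √(Ka1² + 4·Ka1·C₀))/2 = 1.69 × 10^-2 M
pH = −log(1.69 × 10^-2) = 1.77

pH = 1.77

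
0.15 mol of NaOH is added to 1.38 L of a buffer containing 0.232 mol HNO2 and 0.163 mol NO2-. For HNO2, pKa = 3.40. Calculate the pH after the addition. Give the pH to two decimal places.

pH = 3.98

After neutralization: n(HNO2) = 0.082 mol, n(NO2-) = 0.313 mol.
Henderson–Hasselbalch with mole ratio 0.313/0.082: pH = 3.40 + (+0.582)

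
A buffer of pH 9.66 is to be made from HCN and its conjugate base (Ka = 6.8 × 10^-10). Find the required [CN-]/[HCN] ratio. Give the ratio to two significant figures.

pKa = -log(6.8 × 10^-10) = 9.167
pH = pKa + log(r) ⇒ log(r) = 9.66 − 9.167 = +0.493
r = [CN-]/[HCN] = 10^(+0.493) = 3.11

ratio = 3.1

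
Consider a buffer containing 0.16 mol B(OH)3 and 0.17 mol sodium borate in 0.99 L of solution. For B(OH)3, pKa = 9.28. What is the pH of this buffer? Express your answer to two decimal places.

pH = 9.31

Henderson–Hasselbalch: pH = pKa + log([B(OH)4-]/[B(OH)3]) = 9.28 + log(0.17/0.16)
pH = 9.28 + (+0.026) = 9.31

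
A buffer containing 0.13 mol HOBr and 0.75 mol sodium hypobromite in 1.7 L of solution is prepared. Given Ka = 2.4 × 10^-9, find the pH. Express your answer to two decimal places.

pKa = −log(2.4 × 10^-9) = 8.620
Henderson–Hasselbalch: pH = pKa + log([OBr-]/[HOBr]) = 8.620 + log(0.75/0.13)
pH = 8.620 + (+0.761) = 9.38

pH = 9.38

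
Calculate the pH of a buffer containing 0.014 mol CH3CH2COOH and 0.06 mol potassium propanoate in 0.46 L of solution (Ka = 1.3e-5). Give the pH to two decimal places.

pH = 5.52

pKa = −log(1.3 × 10^-5) = 4.886
pH = pKa + log([A⁻]/[HA]) = 4.886 + log(0.06/0.014)
pH = 4.886 + (+0.632) = 5.52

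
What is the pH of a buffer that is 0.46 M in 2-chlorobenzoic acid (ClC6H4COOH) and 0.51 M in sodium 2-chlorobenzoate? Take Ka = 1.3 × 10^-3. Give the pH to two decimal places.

pKa = −log(1.3 × 10^-3) = 2.886
Henderson–Hasselbalch: pH = pKa + log([ClC6H4COO-]/[ClC6H4COOH]) = 2.886 + log(0.51/0.46)
pH = 2.886 + (+0.045) = 2.93

pH = 2.93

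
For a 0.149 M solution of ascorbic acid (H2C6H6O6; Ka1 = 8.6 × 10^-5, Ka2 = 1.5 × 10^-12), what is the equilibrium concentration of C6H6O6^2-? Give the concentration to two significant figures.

1.5 × 10^-12 M

First ionization gives [H+] ≈ [HC6H6O6-] = 3.58 × 10^-3 M.
Second step: Ka2 = [H+][C6H6O6^2-]/[HC6H6O6-] ≈ [C6H6O6^2-] (since [H+] ≈ [HC6H6O6-]).
So [C6H6O6^2-] ≈ Ka2.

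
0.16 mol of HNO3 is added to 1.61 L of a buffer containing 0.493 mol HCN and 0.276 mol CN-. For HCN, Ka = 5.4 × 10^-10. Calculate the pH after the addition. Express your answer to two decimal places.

After neutralization: n(HCN) = 0.653 mol, n(CN-) = 0.116 mol.
pKa = −log(5.4 × 10^-10) = 9.268
Henderson–Hasselbalch with mole ratio 0.116/0.653: pH = 9.268 + (-0.750)

pH = 8.52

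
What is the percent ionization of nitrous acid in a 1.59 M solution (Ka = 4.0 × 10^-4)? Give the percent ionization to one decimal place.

HNO2 ⇌ NO2- + H+; let x = [H+] at equilibrium.
x ≈ √(Ka·C₀) = √(4.0 × 10^-4 × 1.59) = 2.52 × 10^-2 M
% ionization = x/C₀ × 100% = 2.52 × 10^-2/1.59 × 100% = 1.6%

1.6%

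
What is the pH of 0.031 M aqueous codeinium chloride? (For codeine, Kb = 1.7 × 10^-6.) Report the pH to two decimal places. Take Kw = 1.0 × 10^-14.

pH = 4.87

C18H22NO3+ is the conjugate acid of the weak base C18H21NO3.
Ka = Kw/Kb = 1.0×10^-14 / 1.7 × 10^-6 = 5.88 × 10^-9
Let x = [H+] at equilibrium. Ka = x²/(0.031 − x).
Neglecting x in the denominator: x = √(5.88 × 10^-9 × 0.031) = 1.35 × 10^-5 M
(x/C₀ = 0.044% < 5%, so the approximation holds.)
pH = −log[H+] = −log(1.35 × 10^-5) = 4.87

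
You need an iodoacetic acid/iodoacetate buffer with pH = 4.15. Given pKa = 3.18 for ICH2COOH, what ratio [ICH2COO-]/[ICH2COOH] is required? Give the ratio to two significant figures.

ratio = 9.3

pH = pKa + log(r) ⇒ log(r) = 4.15 − 3.18 = +0.97
r = [ICH2COO-]/[ICH2COOH] = 10^(+0.97) = 9.33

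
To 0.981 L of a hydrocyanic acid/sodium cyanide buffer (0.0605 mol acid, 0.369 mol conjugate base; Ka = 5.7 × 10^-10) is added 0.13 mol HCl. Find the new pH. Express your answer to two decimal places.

Added H+ converts CN- to HCN: HCN → 0.191 mol, CN- → 0.239 mol.
pKa = −log(5.7 × 10^-10) = 9.244
pH = pKa + log(n_CN-/n_HCN) = 9.244 + log(0.239/0.191) = 9.244 + (+0.097)

pH = 9.34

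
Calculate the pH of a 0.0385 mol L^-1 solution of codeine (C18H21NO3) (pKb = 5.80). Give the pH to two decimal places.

pH = 10.39

C18H21NO3 + H2O ⇌ C18H22NO3+ + OH-
Kb = 10^(−5.80) = 1.58 × 10^-6
From the ICE table, Kb = [OH-]²/(0.0385 − [OH-]) = 1.58 × 10^-6.
Neglecting [OH-] in the denominator: [OH-] = √(1.58 × 10^-6 × 0.0385) = 2.47 × 10^-4 M
([OH-]/C₀ = 0.64% < 5%, so the approximation holds.)
pOH = −log(2.47 × 10^-4) = 3.61; pH = 14.00 − 3.61 = 10.39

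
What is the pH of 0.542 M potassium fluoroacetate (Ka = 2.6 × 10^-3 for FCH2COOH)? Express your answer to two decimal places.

FCH2COO- is the conjugate base of the weak acid FCH2COOH.
Kb = Kw/Ka = 1.0×10^-14 / 2.6 × 10^-3 = 3.85 × 10^-12
From the ICE table, Kb = [OH-]²/(0.542 − [OH-]) = 3.85 × 10^-12.
Neglecting [OH-] in the denominator: [OH-] = √(3.85 × 10^-12 × 0.542) = 1.44 × 10^-6 M
([OH-]/C₀ = 0.00027% < 5%, so the approximation holds.)
pOH = 5.84, so pH = 14.00 − pOH = 8.16

pH = 8.16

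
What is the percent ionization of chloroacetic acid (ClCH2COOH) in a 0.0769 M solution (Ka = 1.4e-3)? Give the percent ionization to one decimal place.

12.6%

ClCH2COOH ⇌ ClCH2COO- + H+; let x = [H+] at equilibrium.
Solve x² + 0.0014x − 0.000108 = 0 → x = 9.70 × 10^-3 M
% ionization = x/C₀ × 100% = 9.70 × 10^-3/0.0769 × 100% = 12.6%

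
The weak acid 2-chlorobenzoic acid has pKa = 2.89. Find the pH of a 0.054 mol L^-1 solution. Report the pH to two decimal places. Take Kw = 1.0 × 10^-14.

ClC6H4COOH ⇌ ClC6H4COO- + H+
Ka = 10^(−2.89) = 1.29 × 10^-3
Ka = x²/(0.054 − x) = 1.29 × 10^-3
The 5% rule fails; solving x² + Ka·x − Ka·C₀ = 0 exactly:
x = (−Ka + √(Ka² + 4·Ka·C₀))/2 = 7.73 × 10^-3 M
pH = −log[H+] = −log(7.73 × 10^-3) = 2.11

pH = 2.11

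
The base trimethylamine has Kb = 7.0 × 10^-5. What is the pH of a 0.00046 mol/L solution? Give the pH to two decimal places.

(CH3)3N + H2O ⇌ (CH3)3NH+ + OH-
From the ICE table, Kb = x²/(0.00046 − x) = 7.0 × 10^-5.
Here C₀/Kb ≈ 6.57, so the small-x approximation fails. Use the quadratic:
x = (−Kb + √(Kb² + 4·Kb·C₀))/2 = 1.48 × 10^-4 M
pOH = −log(1.48 × 10^-4) = 3.83; pH = 14.00 − 3.83 = 10.17

pH = 10.17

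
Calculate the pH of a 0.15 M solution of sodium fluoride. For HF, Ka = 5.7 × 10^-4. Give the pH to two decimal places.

F- is the conjugate base of the weak acid HF.
Kb = Kw/Ka = 1.0×10^-14 / 5.7 × 10^-4 = 1.75 × 10^-11
Kb = [OH-]²/(0.15 − [OH-]) = 1.75 × 10^-11
Since Kb ≪ C₀, [OH-] ≈ √(Kb·C₀) = 1.62 × 10^-6 M.
pOH = −log(1.62 × 10^-6) = 5.79; pH = 14.00 − 5.79 = 8.21

pH = 8.21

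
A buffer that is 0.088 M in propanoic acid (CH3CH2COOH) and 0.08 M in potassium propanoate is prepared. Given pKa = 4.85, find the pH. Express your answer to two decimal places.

Using pH = pKa + log([base]/[acid]) with [base]/[acid] = 0.08/0.088:
pH = 4.85 + (-0.041) = 4.81

pH = 4.81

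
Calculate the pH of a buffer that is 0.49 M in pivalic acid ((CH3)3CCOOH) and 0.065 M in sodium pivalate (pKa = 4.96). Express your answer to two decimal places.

Using pH = pKa + log([base]/[acid]) with [base]/[acid] = 0.065/0.49:
pH = 4.96 + (-0.877) = 4.08

pH = 4.08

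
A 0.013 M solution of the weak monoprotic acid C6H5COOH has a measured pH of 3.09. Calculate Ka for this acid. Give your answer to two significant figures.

Ka = 5.4 × 10^-5

[H+] = 10^(-3.09) = 8.13 × 10^-4 M
At equilibrium [HA] = 0.013 − 8.13 × 10^-4 = 1.22 × 10^-2 M
Ka = [H+][A-]/[HA] = (8.13 × 10^-4)² / 1.22 × 10^-2 = 5.4 × 10^-5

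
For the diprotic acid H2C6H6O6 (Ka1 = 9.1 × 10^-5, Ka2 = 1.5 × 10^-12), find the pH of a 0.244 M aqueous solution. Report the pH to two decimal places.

Since Ka1 ≫ Ka2, the first ionization dominates [H+].
Ka1 = x²/(0.244 − x) = 9.1 × 10^-5
x ≈ √(9.1 × 10^-5 × 0.244) = 4.71 × 10^-3 M
pH = −log(4.71 × 10^-3) = 2.33

pH = 2.33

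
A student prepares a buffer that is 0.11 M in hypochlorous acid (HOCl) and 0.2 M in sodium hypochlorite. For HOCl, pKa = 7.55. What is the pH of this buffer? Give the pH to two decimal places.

Henderson–Hasselbalch: pH = pKa + log([OCl-]/[HOCl]) = 7.55 + log(0.2/0.11)
pH = 7.55 + (+0.260) = 7.81

pH = 7.81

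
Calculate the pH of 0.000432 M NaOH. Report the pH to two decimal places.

pH = 10.64

NaOH is a strong base; [OH-] = 0.000432 M.
pOH = -log(0.000432) = 3.36
pH = 14.00 - 3.36 = 10.64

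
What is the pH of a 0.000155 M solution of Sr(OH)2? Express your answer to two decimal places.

pH = 10.49

Sr(OH)2 is a strong base (each formula unit releases 2 OH-); [OH-] = 0.00031 M.
pOH = -log(0.00031) = 3.51
pH = 14.00 - 3.51 = 10.49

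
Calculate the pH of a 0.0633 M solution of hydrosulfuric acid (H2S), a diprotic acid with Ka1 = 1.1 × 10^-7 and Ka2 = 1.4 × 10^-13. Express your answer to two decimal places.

pH = 4.08

Ka1 ≫ Ka2, so treat the first dissociation as the only significant source of H+.
Ka1 = x²/(0.0633 − x) = 1.1 × 10^-7
x ≈ √(1.1 × 10^-7 × 0.0633) = 8.34 × 10^-5 M
pH = −log(8.34 × 10^-5) = 4.08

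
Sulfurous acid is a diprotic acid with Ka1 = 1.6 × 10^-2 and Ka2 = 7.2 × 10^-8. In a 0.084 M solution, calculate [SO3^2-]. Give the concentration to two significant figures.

7.2 × 10^-8 M

First ionization gives [H+] ≈ [HSO3-] = 2.95 × 10^-2 M.
Second step: Ka2 = [H+][SO3^2-]/[HSO3-] ≈ [SO3^2-] (since [H+] ≈ [HSO3-]).
So [SO3^2-] ≈ Ka2.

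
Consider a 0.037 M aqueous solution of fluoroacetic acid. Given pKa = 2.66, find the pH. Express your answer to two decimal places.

FCH2COOH ⇌ FCH2COO- + H+
Ka = 10^(−2.66) = 2.19 × 10^-3
From the ICE table, Ka = x²/(0.037 − x) = 2.19 × 10^-3.
The 5% rule fails; solving x² + Ka·x − Ka·C₀ = 0 exactly:
x = (−Ka + √(Ka² + 4·Ka·C₀))/2 = 7.97 × 10^-3 M
pH = −log[H+] = −log(7.97 × 10^-3) = 2.10

pH = 2.10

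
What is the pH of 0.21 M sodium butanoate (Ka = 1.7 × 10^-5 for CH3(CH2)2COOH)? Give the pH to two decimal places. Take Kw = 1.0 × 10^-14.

CH3(CH2)2COO- is the conjugate base of the weak acid CH3(CH2)2COOH.
Kb = Kw/Ka = 1.0×10^-14 / 1.7 × 10^-5 = 5.88 × 10^-10
Kb = x²/(0.21 − x) = 5.88 × 10^-10
Since Kb ≪ C₀, x ≈ √(Kb·C₀) = 1.11 × 10^-5 M.
(x/C₀ = 0.0053% < 5%, so the approximation holds.)
pOH = −log(1.11 × 10^-5) = 4.95; pH = 14.00 − 4.95 = 9.05

pH = 9.05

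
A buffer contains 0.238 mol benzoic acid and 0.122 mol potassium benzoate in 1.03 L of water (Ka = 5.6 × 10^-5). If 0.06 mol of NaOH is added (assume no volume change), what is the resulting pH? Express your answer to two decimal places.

pH = 4.26

OH- converts C6H5COOH to C6H5COO-: C6H5COOH → 0.178 mol, C6H5COO- → 0.182 mol.
pKa = −log(5.6 × 10^-5) = 4.252
Henderson–Hasselbalch with mole ratio 0.182/0.178: pH = 4.252 + (+0.010)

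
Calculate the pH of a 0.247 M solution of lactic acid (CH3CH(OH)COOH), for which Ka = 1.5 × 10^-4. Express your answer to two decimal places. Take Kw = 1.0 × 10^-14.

pH = 2.22

CH3CH(OH)COOH ⇌ CH3CH(OH)COO- + H+
Let x = [H+] at equilibrium. Ka = x²/(0.247 − x).
Assume x ≪ 0.247: x ≈ √(1.5 × 10^-4 × 0.247) = 6.09 × 10^-3 M
(x/C₀ = 2.5% < 5%, so the approximation holds.)
pH = −log[H+] = −log(6.09 × 10^-3) = 2.22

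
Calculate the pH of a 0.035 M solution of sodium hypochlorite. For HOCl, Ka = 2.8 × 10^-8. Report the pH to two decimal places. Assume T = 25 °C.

OCl- is the conjugate base of the weak acid HOCl.
Kb = Kw/Ka = 1.0×10^-14 / 2.8 × 10^-8 = 3.57 × 10^-7
Kb = x²/(0.035 − x) = 3.57 × 10^-7
Assume x ≪ 0.035: x ≈ √(3.57 × 10^-7 × 0.035) = 1.12 × 10^-4 M
pOH = −log(1.12 × 10^-4) = 3.95; pH = 14.00 − 3.95 = 10.05

pH = 10.05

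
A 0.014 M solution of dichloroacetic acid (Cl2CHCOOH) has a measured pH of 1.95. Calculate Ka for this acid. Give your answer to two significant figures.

Ka = 4.5 × 10^-2

[H+] = 10^(-1.95) = 1.12 × 10^-2 M
At equilibrium [HA] = 0.014 − 1.12 × 10^-2 = 2.80 × 10^-3 M
Ka = [H+][A-]/[HA] = (1.12 × 10^-2)² / 2.80 × 10^-3 = 4.5 × 10^-2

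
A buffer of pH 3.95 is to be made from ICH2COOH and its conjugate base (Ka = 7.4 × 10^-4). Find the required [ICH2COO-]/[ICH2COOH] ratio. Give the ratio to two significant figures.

ratio = 6.6

pKa = -log(7.4 × 10^-4) = 3.131
pH = pKa + log(r) ⇒ log(r) = 3.95 − 3.131 = +0.819
r = [ICH2COO-]/[ICH2COOH] = 10^(+0.819) = 6.59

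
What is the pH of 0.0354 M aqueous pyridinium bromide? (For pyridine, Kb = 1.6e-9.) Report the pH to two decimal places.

pH = 3.33

C5H5NH+ is the conjugate acid of the weak base C5H5N.
Ka = Kw/Kb = 1.0×10^-14 / 1.6 × 10^-9 = 6.25 × 10^-6
Ka = [H+]²/(0.0354 − [H+]) = 6.25 × 10^-6
Assume [H+] ≪ 0.0354: [H+] ≈ √(6.25 × 10^-6 × 0.0354) = 4.70 × 10^-4 M
([H+]/C₀ = 1.3% < 5%, so the approximation holds.)
pH = −log[H+] = −log(4.70 × 10^-4) = 3.33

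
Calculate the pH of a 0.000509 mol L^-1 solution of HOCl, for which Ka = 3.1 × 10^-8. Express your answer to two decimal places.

pH = 5.40

HOCl ⇌ OCl- + H+
From the ICE table, Ka = x²/(0.000509 − x) = 3.1 × 10^-8.
Since Ka ≪ C₀, x ≈ √(Ka·C₀) = 3.97 × 10^-6 M.
(x/C₀ = 0.78% < 5%, so the approximation holds.)
pH = −log(3.97 × 10^-6) = 5.40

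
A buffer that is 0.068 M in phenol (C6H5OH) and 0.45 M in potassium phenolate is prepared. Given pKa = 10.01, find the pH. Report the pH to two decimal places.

Henderson–Hasselbalch: pH = pKa + log([C6H5O-]/[C6H5OH]) = 10.01 + log(0.45/0.068)
pH = 10.01 + (+0.821) = 10.83

pH = 10.83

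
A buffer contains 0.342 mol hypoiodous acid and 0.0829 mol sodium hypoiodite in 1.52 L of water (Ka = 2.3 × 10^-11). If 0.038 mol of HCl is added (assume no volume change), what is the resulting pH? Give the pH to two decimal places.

Added H+ converts OI- to HOI: HOI → 0.38 mol, OI- → 0.0449 mol.
pKa = −log(2.3 × 10^-11) = 10.638
pH = pKa + log([A⁻]/[HA]) = 10.638 + log(0.0449/0.38) = 10.638 -0.928

pH = 9.71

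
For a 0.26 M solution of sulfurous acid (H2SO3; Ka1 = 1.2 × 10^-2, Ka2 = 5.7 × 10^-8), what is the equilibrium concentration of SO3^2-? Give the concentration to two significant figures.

5.7 × 10^-8 M

First ionization gives [H+] ≈ [HSO3-] = 5.02 × 10^-2 M.
Second step: Ka2 = [H+][SO3^2-]/[HSO3-] ≈ [SO3^2-] (since [H+] ≈ [HSO3-]).
So [SO3^2-] ≈ Ka2.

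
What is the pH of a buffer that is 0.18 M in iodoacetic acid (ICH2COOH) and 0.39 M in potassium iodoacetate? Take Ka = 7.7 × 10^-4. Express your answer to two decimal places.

pH = 3.45

pKa = −log(7.7 × 10^-4) = 3.114
Henderson–Hasselbalch: pH = pKa + log([ICH2COO-]/[ICH2COOH]) = 3.114 + log(0.39/0.18)
pH = 3.114 + (+0.336) = 3.45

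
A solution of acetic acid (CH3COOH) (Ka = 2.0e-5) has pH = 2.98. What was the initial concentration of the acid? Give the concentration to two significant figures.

C₀ = 5.6 × 10^-2 M

[H+] = 10^(-2.98) = 1.05 × 10^-3 M = x
Ka = x²/(C₀ − x) ⇒ C₀ = x + x²/Ka
C₀ = 1.05 × 10^-3 + (1.05 × 10^-3)²/(2.0 × 10^-5) = 5.62 × 10^-2 M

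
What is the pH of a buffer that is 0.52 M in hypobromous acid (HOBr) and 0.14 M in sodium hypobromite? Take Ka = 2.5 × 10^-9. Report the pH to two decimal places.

pKa = −log(2.5 × 10^-9) = 8.602
pH = pKa + log([A⁻]/[HA]) = 8.602 + log(0.14/0.52)
pH = 8.602 + (-0.570) = 8.03

pH = 8.03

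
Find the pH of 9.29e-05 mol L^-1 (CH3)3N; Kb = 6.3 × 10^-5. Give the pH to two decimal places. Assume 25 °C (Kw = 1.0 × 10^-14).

(CH3)3N + H2O ⇌ (CH3)3NH+ + OH-
From the ICE table, Kb = [OH-]²/(9.29e-05 − [OH-]) = 6.3 × 10^-5.
[OH-] is not negligible relative to C₀; solve [OH-]² + 6.3e-05·[OH-] − 5.85e-09 = 0.
[OH-] = [−6.3e-05 + √(6.3e-05² + 2.34e-08)]/2 = 5.12 × 10^-5 M
pOH = −log(5.12 × 10^-5) = 4.29; pH = 14.00 − 4.29 = 9.71

pH = 9.71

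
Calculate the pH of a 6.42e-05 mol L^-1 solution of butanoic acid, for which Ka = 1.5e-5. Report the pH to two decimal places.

CH3(CH2)2COOH ⇌ CH3(CH2)2COO- + H+
Ka = x²/(6.42e-05 − x) = 1.5 × 10^-5
x is not negligible relative to C₀; solve x² + 1.5e-05·x − 9.63e-10 = 0.
x = (−Ka + √(Ka² + 4·Ka·C₀))/2 = 2.44 × 10^-5 M
pH = −log(2.44 × 10^-5) = 4.61

pH = 4.61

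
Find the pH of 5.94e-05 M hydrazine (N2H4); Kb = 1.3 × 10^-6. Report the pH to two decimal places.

pH = 8.91

N2H4 + H2O ⇌ N2H5+ + OH-
Let x = [OH-] at equilibrium. Kb = x²/(5.94e-05 − x).
The 5% rule fails; solving x² + Kb·x − Kb·C₀ = 0 exactly:
x = (−Kb + √(Kb² + 4·Kb·C₀))/2 = 8.16 × 10^-6 M
pOH = 5.09, so pH = 14.00 − pOH = 8.91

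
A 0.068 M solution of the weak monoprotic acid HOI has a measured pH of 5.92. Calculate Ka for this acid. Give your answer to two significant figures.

[H+] = 10^(-5.92) = 1.20 × 10^-6 M
At equilibrium [HA] = 0.068 − 1.20 × 10^-6 = 6.80 × 10^-2 M
Ka = [H+][A-]/[HA] = (1.20 × 10^-6)² / 6.80 × 10^-2 = 2.1 × 10^-11

Ka = 2.1 × 10^-11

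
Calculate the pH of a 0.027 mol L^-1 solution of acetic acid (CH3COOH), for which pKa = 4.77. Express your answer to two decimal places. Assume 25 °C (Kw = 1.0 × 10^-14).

CH3COOH ⇌ CH3COO- + H+
Ka = 10^(−4.77) = 1.70 × 10^-5
Ka = [H+]²/(0.027 − [H+]) = 1.70 × 10^-5
Assume [H+] ≪ 0.027: [H+] ≈ √(1.70 × 10^-5 × 0.027) = 6.77 × 10^-4 M
Check: 2.5% ionized — well under 5%, approximation valid.
pH = −log[H+] = −log(6.77 × 10^-4) = 3.17

pH = 3.17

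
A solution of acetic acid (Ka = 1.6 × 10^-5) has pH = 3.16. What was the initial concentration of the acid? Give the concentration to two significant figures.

[H+] = 10^(-3.16) = 6.92 × 10^-4 M = x
Ka = x²/(C₀ − x) ⇒ C₀ = x + x²/Ka
C₀ = 6.92 × 10^-4 + (6.92 × 10^-4)²/(1.6 × 10^-5) = 3.06 × 10^-2 M

C₀ = 3.1 × 10^-2 M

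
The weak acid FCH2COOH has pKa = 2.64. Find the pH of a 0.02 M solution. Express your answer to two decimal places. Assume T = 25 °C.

FCH2COOH ⇌ FCH2COO- + H+
Ka = 10^(−2.64) = 2.29 × 10^-3
From the ICE table, Ka = x²/(0.02 − x) = 2.29 × 10^-3.
x is not negligible relative to C₀; solve x² + 0.00229·x − 4.58e-05 = 0.
x = [−0.00229 + √(0.00229² + 0.000183)]/2 = 5.72 × 10^-3 M
pH = −log(5.72 × 10^-3) = 2.24

pH = 2.24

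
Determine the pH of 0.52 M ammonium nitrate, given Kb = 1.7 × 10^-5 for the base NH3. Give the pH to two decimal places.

pH = 4.76

NH4+ is the conjugate acid of the weak base NH3.
Ka = Kw/Kb = 1.0×10^-14 / 1.7 × 10^-5 = 5.88 × 10^-10
Let x = [H+] at equilibrium. Ka = x²/(0.52 − x).
Assume x ≪ 0.52: x ≈ √(5.88 × 10^-10 × 0.52) = 1.75 × 10^-5 M
(x/C₀ = 0.0034% < 5%, so the approximation holds.)
pH = −log[H+] = −log(1.75 × 10^-5) = 4.76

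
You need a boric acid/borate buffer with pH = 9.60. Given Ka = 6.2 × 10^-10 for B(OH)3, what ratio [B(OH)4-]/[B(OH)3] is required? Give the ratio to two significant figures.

ratio = 2.5

pKa = -log(6.2 × 10^-10) = 9.208
pH = pKa + log(r) ⇒ log(r) = 9.60 − 9.208 = +0.392
r = [B(OH)4-]/[B(OH)3] = 10^(+0.392) = 2.47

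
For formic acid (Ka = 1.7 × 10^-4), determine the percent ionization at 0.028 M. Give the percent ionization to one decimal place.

7.5%

HCOOH ⇌ HCOO- + H+; let x = [H+] at equilibrium.
Ka = x²/(C₀ − x); solving the quadratic gives x = 2.10 × 10^-3 M.
% ionization = x/C₀ × 100% = 2.10 × 10^-3/0.028 × 100% = 7.5%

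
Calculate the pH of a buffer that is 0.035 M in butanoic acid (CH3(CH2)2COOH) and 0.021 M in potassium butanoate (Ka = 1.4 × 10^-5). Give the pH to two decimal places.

pH = 4.63

pKa = −log(1.4 × 10^-5) = 4.854
Using pH = pKa + log([base]/[acid]) with [base]/[acid] = 0.021/0.035:
pH = 4.854 + (-0.222) = 4.63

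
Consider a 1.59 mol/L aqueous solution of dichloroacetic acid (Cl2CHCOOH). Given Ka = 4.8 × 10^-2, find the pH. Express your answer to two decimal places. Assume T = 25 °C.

pH = 0.60

Cl2CHCOOH ⇌ Cl2CHCOO- + H+
Ka = [H+]²/(1.59 − [H+]) = 4.8 × 10^-2
The 5% rule fails; solving [H+]² + Ka·[H+] − Ka·C₀ = 0 exactly:
[H+] = (−Ka + √(Ka² + 4·Ka·C₀))/2 = 2.53 × 10^-1 M
pH = −log[H+] = −log(2.53 × 10^-1) = 0.60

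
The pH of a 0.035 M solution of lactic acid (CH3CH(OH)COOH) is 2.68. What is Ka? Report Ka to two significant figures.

Ka = 1.3 × 10^-4

[H+] = 10^(-2.68) = 2.09 × 10^-3 M
At equilibrium [HA] = 0.035 − 2.09 × 10^-3 = 3.29 × 10^-2 M
Ka = [H+][A-]/[HA] = (2.09 × 10^-3)² / 3.29 × 10^-2 = 1.3 × 10^-4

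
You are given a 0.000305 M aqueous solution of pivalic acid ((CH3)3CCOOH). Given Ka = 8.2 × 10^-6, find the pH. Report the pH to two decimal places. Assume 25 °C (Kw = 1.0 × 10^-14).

pH = 4.34

(CH3)3CCOOH ⇌ (CH3)3CCOO- + H+
From the ICE table, Ka = x²/(0.000305 − x) = 8.2 × 10^-6.
x is not negligible relative to C₀; solve x² + 8.2e-06·x − 2.5e-09 = 0.
x = (−Ka + √(Ka² + 4·Ka·C₀))/2 = 4.61 × 10^-5 M
pH = −log(4.61 × 10^-5) = 4.34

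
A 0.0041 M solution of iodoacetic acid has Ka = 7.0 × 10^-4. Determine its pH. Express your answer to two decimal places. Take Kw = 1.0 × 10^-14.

ICH2COOH ⇌ ICH2COO- + H+
Ka = [H+]²/(0.0041 − [H+]) = 7.0 × 10^-4
Here C₀/Ka ≈ 5.86, so the small-[H+] approximation fails. Use the quadratic:
[H+] = [−0.0007 + √(0.0007² + 1.15e-05)]/2 = 1.38 × 10^-3 M
pH = −log[H+] = −log(1.38 × 10^-3) = 2.86

pH = 2.86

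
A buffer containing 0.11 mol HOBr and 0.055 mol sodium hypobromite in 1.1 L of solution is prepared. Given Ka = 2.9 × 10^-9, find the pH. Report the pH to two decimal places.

pKa = −log(2.9 × 10^-9) = 8.538
Using pH = pKa + log([base]/[acid]) with [base]/[acid] = 0.055/0.11:
pH = 8.538 + (-0.301) = 8.24

pH = 8.24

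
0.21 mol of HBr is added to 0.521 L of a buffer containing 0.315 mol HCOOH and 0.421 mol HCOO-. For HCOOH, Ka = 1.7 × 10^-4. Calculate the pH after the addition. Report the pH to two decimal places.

pH = 3.37

After neutralization: n(HCOOH) = 0.525 mol, n(HCOO-) = 0.211 mol.
pKa = −log(1.7 × 10^-4) = 3.770
pH = pKa + log(n_HCOO-/n_HCOOH) = 3.770 + log(0.211/0.525) = 3.770 + (-0.396)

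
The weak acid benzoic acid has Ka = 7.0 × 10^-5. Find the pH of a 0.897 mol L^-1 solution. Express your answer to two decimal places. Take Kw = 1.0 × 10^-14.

C6H5COOH ⇌ C6H5COO- + H+
Ka = x²/(0.897 − x) = 7.0 × 10^-5
Assume x ≪ 0.897: x ≈ √(7.0 × 10^-5 × 0.897) = 7.92 × 10^-3 M
Check: 0.88% ionized — well under 5%, approximation valid.
pH = −log[H+] = −log(7.92 × 10^-3) = 2.10

pH = 2.10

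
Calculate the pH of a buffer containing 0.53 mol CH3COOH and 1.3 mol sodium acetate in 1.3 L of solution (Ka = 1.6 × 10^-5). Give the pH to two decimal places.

pKa = −log(1.6 × 10^-5) = 4.796
Henderson–Hasselbalch: pH = pKa + log([CH3COO-]/[CH3COOH]) = 4.796 + log(1.3/0.53)
pH = 4.796 + (+0.390) = 5.19

pH = 5.19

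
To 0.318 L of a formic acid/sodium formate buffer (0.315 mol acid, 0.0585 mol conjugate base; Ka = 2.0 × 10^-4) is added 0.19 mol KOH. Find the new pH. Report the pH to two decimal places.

pH = 4.00

OH- converts HCOOH to HCOO-: HCOOH → 0.125 mol, HCOO- → 0.248 mol.
pKa = −log(2.0 × 10^-4) = 3.699
pH = pKa + log(n_HCOO-/n_HCOOH) = 3.699 + log(0.248/0.125) = 3.699 + (+0.298)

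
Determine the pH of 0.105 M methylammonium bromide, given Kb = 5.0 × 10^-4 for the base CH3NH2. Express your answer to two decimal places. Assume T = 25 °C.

CH3NH3+ is the conjugate acid of the weak base CH3NH2.
Ka = Kw/Kb = 1.0×10^-14 / 5.0 × 10^-4 = 2.00 × 10^-11
Ka = [H+]²/(0.105 − [H+]) = 2.00 × 10^-11
Since Ka ≪ C₀, [H+] ≈ √(Ka·C₀) = 1.45 × 10^-6 M.
pH = −log(1.45 × 10^-6) = 5.84

pH = 5.84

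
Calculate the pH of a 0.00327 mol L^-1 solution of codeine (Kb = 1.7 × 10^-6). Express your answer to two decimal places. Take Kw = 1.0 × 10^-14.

C18H21NO3 + H2O ⇌ C18H22NO3+ + OH-
From the ICE table, Kb = x²/(0.00327 − x) = 1.7 × 10^-6.
Neglecting x in the denominator: x = √(1.7 × 10^-6 × 0.00327) = 7.46 × 10^-5 M
Check: 2.3% ionized — well under 5%, approximation valid.
pOH = 4.13, so pH = 14.00 − pOH = 9.87

pH = 9.87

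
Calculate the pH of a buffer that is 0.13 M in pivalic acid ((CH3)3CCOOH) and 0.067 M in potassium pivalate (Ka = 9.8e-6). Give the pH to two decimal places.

pH = 4.72

pKa = −log(9.8 × 10^-6) = 5.009
Using pH = pKa + log([base]/[acid]) with [base]/[acid] = 0.067/0.13:
pH = 5.009 + (-0.288) = 4.72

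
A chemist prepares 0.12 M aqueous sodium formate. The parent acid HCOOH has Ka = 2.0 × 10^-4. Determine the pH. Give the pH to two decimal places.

pH = 8.39

HCOO- is the conjugate base of the weak acid HCOOH.
Kb = Kw/Ka = 1.0×10^-14 / 2.0 × 10^-4 = 5.00 × 10^-11
From the ICE table, Kb = [OH-]²/(0.12 − [OH-]) = 5.00 × 10^-11.
Neglecting [OH-] in the denominator: [OH-] = √(5.00 × 10^-11 × 0.12) = 2.45 × 10^-6 M
Check: 0.002% ionized — well under 5%, approximation valid.
pOH = −log(2.45 × 10^-6) = 5.61; pH = 14.00 − 5.61 = 8.39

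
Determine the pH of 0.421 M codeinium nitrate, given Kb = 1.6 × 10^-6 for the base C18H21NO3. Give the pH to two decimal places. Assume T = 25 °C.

C18H22NO3+ is the conjugate acid of the weak base C18H21NO3.
Ka = Kw/Kb = 1.0×10^-14 / 1.6 × 10^-6 = 6.25 × 10^-9
Let x = [H+] at equilibrium. Ka = x²/(0.421 − x).
Assume x ≪ 0.421: x ≈ √(6.25 × 10^-9 × 0.421) = 5.13 × 10^-5 M
Check: 0.012% ionized — well under 5%, approximation valid.
pH = −log(5.13 × 10^-5) = 4.29

pH = 4.29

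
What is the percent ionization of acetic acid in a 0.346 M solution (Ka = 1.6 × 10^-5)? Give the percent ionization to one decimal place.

CH3COOH ⇌ CH3COO- + H+; let x = [H+] at equilibrium.
x ≈ √(Ka·C₀) = √(1.6 × 10^-5 × 0.346) = 2.35 × 10^-3 M
Fraction ionized = 2.35 × 10^-3 / 0.346 = 0.0068 → 0.7%

0.7%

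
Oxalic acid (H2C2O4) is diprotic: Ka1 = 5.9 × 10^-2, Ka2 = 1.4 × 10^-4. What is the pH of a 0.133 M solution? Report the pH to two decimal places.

Ka1 ≫ Ka2, so treat the first dissociation as the only significant source of H+.
Ka1 = x²/(0.133 − x) = 5.9 × 10^-2
Solving the quadratic: x = (−Ka1 + √(Ka1² + 4·Ka1·C₀))/2 = 6.39 × 10^-2 M
pH = −log(6.39 × 10^-2) = 1.19

pH = 1.19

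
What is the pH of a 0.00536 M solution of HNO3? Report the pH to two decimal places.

HNO3 is a strong acid and dissociates completely, so [H+] = 0.00536 M.
pH = -log(0.00536) = 2.27

pH = 2.27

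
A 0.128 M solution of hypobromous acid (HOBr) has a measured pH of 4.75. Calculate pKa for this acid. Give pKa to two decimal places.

pKa = 8.61

[H+] = 10^(-4.75) = 1.78 × 10^-5 M
At equilibrium [HA] = 0.128 − 1.78 × 10^-5 = 1.28 × 10^-1 M
Ka = [H+][A-]/[HA] = (1.78 × 10^-5)² / 1.28 × 10^-1 = 2.48 × 10^-9
pKa = -log(2.48 × 10^-9) = 8.61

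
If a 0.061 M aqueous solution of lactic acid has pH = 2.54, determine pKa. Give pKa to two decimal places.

pKa = 3.84

[H+] = 10^(-2.54) = 2.88 × 10^-3 M
At equilibrium [HA] = 0.061 − 2.88 × 10^-3 = 5.81 × 10^-2 M
Ka = [H+][A-]/[HA] = (2.88 × 10^-3)² / 5.81 × 10^-2 = 1.43 × 10^-4
pKa = -log(1.43 × 10^-4) = 3.84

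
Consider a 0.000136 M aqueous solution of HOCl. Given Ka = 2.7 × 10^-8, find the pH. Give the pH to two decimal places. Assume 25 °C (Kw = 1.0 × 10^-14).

HOCl ⇌ OCl- + H+
Ka = [H+]²/(0.000136 − [H+]) = 2.7 × 10^-8
Neglecting [H+] in the denominator: [H+] = √(2.7 × 10^-8 × 0.000136) = 1.92 × 10^-6 M
([H+]/C₀ = 1.4% < 5%, so the approximation holds.)
pH = −log(1.92 × 10^-6) = 5.72

pH = 5.72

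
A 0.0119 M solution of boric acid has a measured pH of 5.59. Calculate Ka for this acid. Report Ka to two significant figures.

[H+] = 10^(-5.59) = 2.57 × 10^-6 M
At equilibrium [HA] = 0.0119 − 2.57 × 10^-6 = 1.19 × 10^-2 M
Ka = [H+][A-]/[HA] = (2.57 × 10^-6)² / 1.19 × 10^-2 = 5.6 × 10^-10

Ka = 5.6 × 10^-10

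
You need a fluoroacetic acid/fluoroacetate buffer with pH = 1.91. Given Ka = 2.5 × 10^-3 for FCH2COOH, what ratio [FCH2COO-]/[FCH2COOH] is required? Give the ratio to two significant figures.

pKa = -log(2.5 × 10^-3) = 2.602
pH = pKa + log(r) ⇒ log(r) = 1.91 − 2.602 = -0.692
r = [FCH2COO-]/[FCH2COOH] = 10^(-0.692) = 0.203

ratio = 0.20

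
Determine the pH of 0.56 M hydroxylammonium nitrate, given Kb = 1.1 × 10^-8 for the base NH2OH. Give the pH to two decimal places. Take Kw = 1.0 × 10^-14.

NH3OH+ is the conjugate acid of the weak base NH2OH.
Ka = Kw/Kb = 1.0×10^-14 / 1.1 × 10^-8 = 9.09 × 10^-7
Let x = [H+] at equilibrium. Ka = x²/(0.56 − x).
Assume x ≪ 0.56: x ≈ √(9.09 × 10^-7 × 0.56) = 7.13 × 10^-4 M
pH = −log(7.13 × 10^-4) = 3.15

pH = 3.15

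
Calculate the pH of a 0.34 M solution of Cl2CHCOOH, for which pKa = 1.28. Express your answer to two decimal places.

Cl2CHCOOH ⇌ Cl2CHCOO- + H+
Ka = 10^(−1.28) = 5.25 × 10^-2
From the ICE table, Ka = x²/(0.34 − x) = 5.25 × 10^-2.
The 5% rule fails; solving x² + Ka·x − Ka·C₀ = 0 exactly:
x = [−0.0525 + √(0.0525² + 0.0714)]/2 = 1.10 × 10^-1 M
pH = −log(1.10 × 10^-1) = 0.96

pH = 0.96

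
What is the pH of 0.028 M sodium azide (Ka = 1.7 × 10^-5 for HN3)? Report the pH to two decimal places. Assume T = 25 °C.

N3- is the conjugate base of the weak acid HN3.
Kb = Kw/Ka = 1.0×10^-14 / 1.7 × 10^-5 = 5.88 × 10^-10
Kb = [OH-]²/(0.028 − [OH-]) = 5.88 × 10^-10
Since Kb ≪ C₀, [OH-] ≈ √(Kb·C₀) = 4.06 × 10^-6 M.
Check: 0.014% ionized — well under 5%, approximation valid.
pOH = −log(4.06 × 10^-6) = 5.39; pH = 14.00 − 5.39 = 8.61

pH = 8.61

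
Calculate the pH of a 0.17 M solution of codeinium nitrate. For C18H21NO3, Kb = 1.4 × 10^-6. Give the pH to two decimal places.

pH = 4.46

C18H22NO3+ is the conjugate acid of the weak base C18H21NO3.
Ka = Kw/Kb = 1.0×10^-14 / 1.4 × 10^-6 = 7.14 × 10^-9
Ka = [H+]²/(0.17 − [H+]) = 7.14 × 10^-9
Assume [H+] ≪ 0.17: [H+] ≈ √(7.14 × 10^-9 × 0.17) = 3.48 × 10^-5 M
pH = −log[H+] = −log(3.48 × 10^-5) = 4.46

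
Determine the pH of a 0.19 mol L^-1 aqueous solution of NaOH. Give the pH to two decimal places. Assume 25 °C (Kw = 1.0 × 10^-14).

NaOH is a strong base; [OH-] = 0.19 M.
pOH = -log(0.19) = 0.72
pH = 14.00 - 0.72 = 13.28

pH = 13.28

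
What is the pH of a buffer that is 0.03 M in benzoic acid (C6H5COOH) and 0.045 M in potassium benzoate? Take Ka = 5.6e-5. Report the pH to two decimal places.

pKa = −log(5.6 × 10^-5) = 4.252
Henderson–Hasselbalch: pH = pKa + log([C6H5COO-]/[C6H5COOH]) = 4.252 + log(0.045/0.03)
pH = 4.252 + (+0.176) = 4.43

pH = 4.43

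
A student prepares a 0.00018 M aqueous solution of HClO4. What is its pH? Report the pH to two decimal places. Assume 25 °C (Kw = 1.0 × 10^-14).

HClO4 is a strong acid and dissociates completely, so [H+] = 0.00018 M.
pH = -log(0.00018) = 3.74

pH = 3.74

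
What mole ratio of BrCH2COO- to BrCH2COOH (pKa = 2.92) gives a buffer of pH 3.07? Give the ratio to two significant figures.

pH = pKa + log(r) ⇒ log(r) = 3.07 − 2.92 = +0.15
r = [BrCH2COO-]/[BrCH2COOH] = 10^(+0.15) = 1.41

ratio = 1.4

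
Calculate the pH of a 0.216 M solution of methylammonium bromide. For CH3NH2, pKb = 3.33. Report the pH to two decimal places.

pH = 5.67

CH3NH3+ is the conjugate acid of the weak base CH3NH2.
Kb = 10^(−3.33) = 4.68 × 10^-4
Ka = Kw/Kb = 1.0×10^-14 / 4.68 × 10^-4 = 2.14 × 10^-11
From the ICE table, Ka = x²/(0.216 − x) = 2.14 × 10^-11.
Neglecting x in the denominator: x = √(2.14 × 10^-11 × 0.216) = 2.15 × 10^-6 M
Check: 0.001% ionized — well under 5%, approximation valid.
pH = −log(2.15 × 10^-6) = 5.67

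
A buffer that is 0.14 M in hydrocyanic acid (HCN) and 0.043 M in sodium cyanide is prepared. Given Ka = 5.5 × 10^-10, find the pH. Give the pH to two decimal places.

pKa = −log(5.5 × 10^-10) = 9.260
Using pH = pKa + log([base]/[acid]) with [base]/[acid] = 0.043/0.14:
pH = 9.260 + (-0.513) = 8.75

pH = 8.75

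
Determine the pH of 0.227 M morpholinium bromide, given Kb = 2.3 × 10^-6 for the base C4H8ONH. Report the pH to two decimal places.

C4H8ONH2+ is the conjugate acid of the weak base C4H8ONH.
Ka = Kw/Kb = 1.0×10^-14 / 2.3 × 10^-6 = 4.35 × 10^-9
From the ICE table, Ka = [H+]²/(0.227 − [H+]) = 4.35 × 10^-9.
Assume [H+] ≪ 0.227: [H+] ≈ √(4.35 × 10^-9 × 0.227) = 3.14 × 10^-5 M
([H+]/C₀ = 0.014% < 5%, so the approximation holds.)
pH = −log[H+] = −log(3.14 × 10^-5) = 4.50

pH = 4.50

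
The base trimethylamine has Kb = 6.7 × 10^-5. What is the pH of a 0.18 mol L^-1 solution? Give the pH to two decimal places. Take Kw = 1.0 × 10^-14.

(CH3)3N + H2O ⇌ (CH3)3NH+ + OH-
Let x = [OH-] at equilibrium. Kb = x²/(0.18 − x).
Since Kb ≪ C₀, x ≈ √(Kb·C₀) = 3.47 × 10^-3 M.
(x/C₀ = 1.9% < 5%, so the approximation holds.)
pOH = −log(3.47 × 10^-3) = 2.46; pH = 14.00 − 2.46 = 11.54

pH = 11.54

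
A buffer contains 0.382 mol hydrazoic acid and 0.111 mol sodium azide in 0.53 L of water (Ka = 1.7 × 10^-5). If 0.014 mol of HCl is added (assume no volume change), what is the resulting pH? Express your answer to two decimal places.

pH = 4.16

Added H+ converts N3- to HN3: HN3 → 0.396 mol, N3- → 0.097 mol.
pKa = −log(1.7 × 10^-5) = 4.770
Henderson–Hasselbalch with mole ratio 0.097/0.396: pH = 4.770 + (-0.611)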